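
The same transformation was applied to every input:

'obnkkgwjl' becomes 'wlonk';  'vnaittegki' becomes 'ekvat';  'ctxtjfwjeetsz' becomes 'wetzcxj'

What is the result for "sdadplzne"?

Rule — keep every other character starting from the first (positions 1st, 3rd, 5th, ...), then move the first 3 characters to the end (rotate left by 3).
On "sdadplzne": the first step gives "sapze", and the second then gives "zesap".
(Check on "ctxtjfwjeetsz": → "cxjwetz" → "wetzcxj" ✓)

zesap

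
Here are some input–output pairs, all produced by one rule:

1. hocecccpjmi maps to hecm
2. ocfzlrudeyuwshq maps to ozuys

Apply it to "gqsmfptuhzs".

gmtz

The rule is to keep one character in every 3, starting at position 1 (positions 1st, 4th, 7th, ...).
So "gqsmfptuhzs" becomes "gmtz".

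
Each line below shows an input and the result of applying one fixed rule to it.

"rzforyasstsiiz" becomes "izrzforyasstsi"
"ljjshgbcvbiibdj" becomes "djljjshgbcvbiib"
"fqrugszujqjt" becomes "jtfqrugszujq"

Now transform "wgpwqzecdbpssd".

The transformation: move the last 2 characters to the front (rotate right by 2).
So "wgpwqzecdbpssd" becomes "sdwgpwqzecdbps".

sdwgpwqzecdbps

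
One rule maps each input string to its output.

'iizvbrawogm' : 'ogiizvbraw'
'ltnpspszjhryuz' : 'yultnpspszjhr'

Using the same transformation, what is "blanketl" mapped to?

etblank

Each output is the input with this applied: delete the last character, then move the last 2 characters to the front (rotate right by 2).
So "blanketl" becomes "etblank".
(Check on "ltnpspszjhryuz": → "ltnpspszjhryu" → "yultnpspszjhr" ✓)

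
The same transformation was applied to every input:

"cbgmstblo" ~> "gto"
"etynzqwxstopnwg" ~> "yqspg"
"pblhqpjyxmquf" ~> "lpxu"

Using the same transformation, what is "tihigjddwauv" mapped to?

hjwv

The rule is to keep one character in every 3, starting at position 3 (positions 3rd, 6th, 9th, ...).
For "tihigjddwauv" the result is "hjwv".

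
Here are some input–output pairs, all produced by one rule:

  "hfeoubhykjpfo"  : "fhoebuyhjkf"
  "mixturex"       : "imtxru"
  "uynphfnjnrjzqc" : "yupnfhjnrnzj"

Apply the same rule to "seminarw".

esiman

The rule is to swap each adjacent pair of characters (1↔2, 3↔4, ...), then delete the last 2 characters.
For "seminarw", step one produces "esimanwr"; step two turns that into "esiman".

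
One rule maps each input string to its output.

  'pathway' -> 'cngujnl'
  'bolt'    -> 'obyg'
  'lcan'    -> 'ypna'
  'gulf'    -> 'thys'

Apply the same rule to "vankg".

inaxt

Rule — shift every letter 13 places forward in the alphabet (wrapping around) — i.e. ROT13.
So "vankg" becomes "inaxt".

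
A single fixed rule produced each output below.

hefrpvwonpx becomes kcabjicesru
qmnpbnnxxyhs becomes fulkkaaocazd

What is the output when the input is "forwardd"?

The transformation: shift every letter 13 places forward in the alphabet (wrapping around) — i.e. ROT13, then reverse the string.
Working it through for "forwardd": intermediate "sbejneqq", final "qqenjebs".

qqenjebs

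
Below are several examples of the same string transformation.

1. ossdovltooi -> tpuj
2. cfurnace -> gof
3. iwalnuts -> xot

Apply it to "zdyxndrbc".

The pattern: keep one character in every 3, starting at position 2 (positions 2nd, 5th, 8th, ...), then shift every letter 1 place forward in the alphabet (wrapping around).
"zdyxndrbc" → "dnb" → "eoc".
(Check on "iwalnuts": → "wns" → "xot" ✓)

eoc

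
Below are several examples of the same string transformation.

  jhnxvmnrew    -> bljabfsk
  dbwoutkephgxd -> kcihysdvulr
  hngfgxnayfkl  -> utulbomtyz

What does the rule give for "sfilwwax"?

wzkkol

Looking at the pairs, the operation is to shift every letter 12 places backward in the alphabet (wrapping around), then delete the first 2 characters.
On "sfilwwax": the first step gives "gtwzkkol", and the second then gives "wzkkol".
(Check on "hngfgxnayfkl": → "vbutulbomtyz" → "utulbomtyz" ✓)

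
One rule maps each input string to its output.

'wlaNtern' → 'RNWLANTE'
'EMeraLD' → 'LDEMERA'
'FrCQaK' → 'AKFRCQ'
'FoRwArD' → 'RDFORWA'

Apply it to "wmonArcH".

Looking at the pairs, the operation is to move the last 2 characters to the front (rotate right by 2), then convert every letter to uppercase.
So "wmonArcH" becomes "CHWMONAR".
(Check on "wlaNtern": → "rnwlaNte" → "RNWLANTE" ✓)

CHWMONAR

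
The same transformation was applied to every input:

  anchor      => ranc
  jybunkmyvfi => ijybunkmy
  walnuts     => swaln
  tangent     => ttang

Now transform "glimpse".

eglim

What's happening: move the last character to the front, then delete the last 2 characters.
"glimpse" → "eglimps" → "eglim".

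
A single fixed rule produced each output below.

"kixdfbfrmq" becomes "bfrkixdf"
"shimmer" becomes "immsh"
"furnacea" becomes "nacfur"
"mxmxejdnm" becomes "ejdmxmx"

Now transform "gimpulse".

pulgim

What's happening: delete the last 2 characters, then move the last 3 characters to the front (rotate right by 3).
Applying that to "gimpulse" gives "pulgim".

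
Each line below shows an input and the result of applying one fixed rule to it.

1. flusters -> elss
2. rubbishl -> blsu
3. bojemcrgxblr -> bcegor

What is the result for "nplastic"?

Each output is the input with this applied: keep every other character starting from the second (positions 2nd, 4th, 6th, ...), then sort the characters into alphabetical order.
On "nplastic": the first step gives "patc", and the second then gives "acpt".

acpt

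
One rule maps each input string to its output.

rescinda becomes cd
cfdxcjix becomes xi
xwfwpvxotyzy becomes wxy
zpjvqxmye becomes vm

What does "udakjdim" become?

ki

The pattern: delete the first character, then keep one character in every 3, starting at position 3 (positions 3rd, 6th, 9th, ...).
For "udakjdim", step one produces "dakjdim"; step two turns that into "ki".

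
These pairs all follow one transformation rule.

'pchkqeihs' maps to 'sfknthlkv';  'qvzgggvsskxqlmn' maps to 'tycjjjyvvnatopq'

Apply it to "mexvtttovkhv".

What's happening: shift every letter 3 places forward in the alphabet (wrapping around).
Applying that to "mexvtttovkhv" gives "phaywwwrynky".

phaywwwrynky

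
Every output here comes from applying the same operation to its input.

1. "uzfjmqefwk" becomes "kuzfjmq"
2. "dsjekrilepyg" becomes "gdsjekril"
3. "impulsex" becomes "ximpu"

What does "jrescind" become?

In each case the input is transformed by: move the last character to the front, then delete the last 3 characters.
Applying both steps to "jrescind": "djrescin", then "djres".

djres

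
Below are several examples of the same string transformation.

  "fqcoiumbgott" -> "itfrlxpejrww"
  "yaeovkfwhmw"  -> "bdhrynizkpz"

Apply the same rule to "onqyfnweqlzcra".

In each case the input is transformed by: shift every letter 3 places forward in the alphabet (wrapping around).
Applying that to "onqyfnweqlzcra" gives "rqtbiqzhtocfud".

rqtbiqzhtocfud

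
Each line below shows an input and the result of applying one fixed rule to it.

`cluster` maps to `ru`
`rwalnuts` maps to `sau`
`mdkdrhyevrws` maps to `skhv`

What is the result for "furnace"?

The pattern: move the last 2 characters to the front (rotate right by 2), then keep one character in every 3, starting at position 2 (positions 2nd, 5th, 8th, ...).
On "furnace": the first step gives "cefurna", and the second then gives "er".

er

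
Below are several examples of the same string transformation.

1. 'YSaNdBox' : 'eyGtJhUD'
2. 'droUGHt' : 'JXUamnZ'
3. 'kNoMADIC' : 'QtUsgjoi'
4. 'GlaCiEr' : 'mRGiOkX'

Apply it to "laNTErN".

The pattern: shift every letter 6 places forward in the alphabet (wrapping around), then flip the case of every letter.
For "laNTErN", step one produces "rgTZKxT"; step two turns that into "RGtzkXt".

RGtzkXt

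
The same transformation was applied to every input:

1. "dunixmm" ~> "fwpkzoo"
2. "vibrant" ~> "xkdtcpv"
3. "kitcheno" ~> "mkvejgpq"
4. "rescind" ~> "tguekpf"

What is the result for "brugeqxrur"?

In each case the input is transformed by: shift every letter 2 places forward in the alphabet (wrapping around).
Applying that to "brugeqxrur" gives "dtwigsztwt".

dtwigsztwt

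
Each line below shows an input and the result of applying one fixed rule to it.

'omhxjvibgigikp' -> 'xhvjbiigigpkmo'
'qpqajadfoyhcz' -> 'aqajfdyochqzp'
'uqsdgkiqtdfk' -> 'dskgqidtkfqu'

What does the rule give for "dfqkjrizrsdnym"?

kqrjzisrndmyfd

The transformation: move the first 2 characters to the end (rotate left by 2), then swap each adjacent pair of characters (1↔2, 3↔4, ...).
Starting from "dfqkjrizrsdnym": after the first operation, "qkjrizrsdnymdf"; after the second, "kqrjzisrndmyfd".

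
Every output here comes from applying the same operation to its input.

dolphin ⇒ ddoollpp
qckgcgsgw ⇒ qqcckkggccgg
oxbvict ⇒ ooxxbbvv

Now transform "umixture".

Rule — delete the last 3 characters, then double every character.
Working it through for "umixture": intermediate "umixt", final "uummiixxtt".
(Check on "oxbvict": → "oxbv" → "ooxxbbvv" ✓)

uummiixxtt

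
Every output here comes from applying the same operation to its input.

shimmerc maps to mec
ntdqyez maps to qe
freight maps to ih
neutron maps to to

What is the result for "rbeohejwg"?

oew

The pattern: keep every other character starting from the second (positions 2nd, 4th, 6th, ...), then delete the first character.
Applying that to "rbeohejwg" gives "oew".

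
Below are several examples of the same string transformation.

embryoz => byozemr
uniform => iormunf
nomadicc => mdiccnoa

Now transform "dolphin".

Rule — move the first 3 characters to the end (rotate left by 3), then swap the first and last characters.
For "dolphin", step one produces "phindol"; step two turns that into "lhindop".

lhindop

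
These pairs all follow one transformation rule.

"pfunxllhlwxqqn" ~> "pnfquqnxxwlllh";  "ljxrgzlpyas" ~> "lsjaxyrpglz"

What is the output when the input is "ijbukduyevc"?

In each case the input is transformed by: take characters alternately from the front and the back (1st, last, 2nd, 2nd-last, ...).
Doing the same to "ijbukduyevc": "icjvbeuykud".

icjvbeuykud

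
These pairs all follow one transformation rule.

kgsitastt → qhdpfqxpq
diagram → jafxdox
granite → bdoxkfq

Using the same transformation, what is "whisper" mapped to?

otefpmb

The transformation: shift every letter 3 places backward in the alphabet (wrapping around), then move the last character to the front.
Working it through for "whisper": intermediate "tefpmbo", final "otefpmb".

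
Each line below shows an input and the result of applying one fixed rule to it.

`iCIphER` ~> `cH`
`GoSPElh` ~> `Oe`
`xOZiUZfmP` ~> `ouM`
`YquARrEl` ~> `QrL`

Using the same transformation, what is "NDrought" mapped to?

dUT

What's happening: keep one character in every 3, starting at position 2 (positions 2nd, 5th, 8th, ...), then flip the case of every letter.
Applying that to "NDrought" gives "dUT".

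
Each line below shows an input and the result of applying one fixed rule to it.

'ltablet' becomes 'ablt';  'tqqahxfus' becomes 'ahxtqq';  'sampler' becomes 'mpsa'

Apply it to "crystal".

yscr

The rule is to delete the last 3 characters, then swap the front and back halves of the string.
For "crystal", step one produces "crys"; step two turns that into "yscr".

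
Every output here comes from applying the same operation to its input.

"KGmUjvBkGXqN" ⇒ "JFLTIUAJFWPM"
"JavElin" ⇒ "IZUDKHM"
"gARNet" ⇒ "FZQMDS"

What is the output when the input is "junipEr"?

Each output is the input with this applied: shift every letter 1 place backward in the alphabet (wrapping around), then convert every letter to uppercase.
For "junipEr", step one produces "itmhoDq"; step two turns that into "ITMHODQ".

ITMHODQ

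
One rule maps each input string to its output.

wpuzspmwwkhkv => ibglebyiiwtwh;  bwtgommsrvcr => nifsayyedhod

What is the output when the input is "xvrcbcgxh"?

The pattern: shift every letter 12 places forward in the alphabet (wrapping around).
Applying that to "xvrcbcgxh" gives "jhdonosjt".

jhdonosjt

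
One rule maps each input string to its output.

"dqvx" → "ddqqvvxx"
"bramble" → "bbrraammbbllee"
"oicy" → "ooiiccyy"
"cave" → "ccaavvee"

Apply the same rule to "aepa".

aaeeppaa

In each case the input is transformed by: double every character.
For "aepa" the result is "aaeeppaa".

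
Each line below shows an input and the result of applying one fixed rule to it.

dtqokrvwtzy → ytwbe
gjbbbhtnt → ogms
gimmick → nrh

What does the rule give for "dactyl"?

fyq

What's happening: shift every letter 5 places forward in the alphabet (wrapping around), then keep every other character starting from the second (positions 2nd, 4th, 6th, ...).
For "dactyl", step one produces "ifhydq"; step two turns that into "fyq".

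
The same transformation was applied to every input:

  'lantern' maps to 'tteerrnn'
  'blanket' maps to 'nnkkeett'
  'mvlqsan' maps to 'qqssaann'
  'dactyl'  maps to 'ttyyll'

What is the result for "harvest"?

vveesstt

The pattern: delete the first 3 characters, then double every character.
Starting from "harvest": after the first operation, "vest"; after the second, "vveesstt".
(Check on "blanket": → "nket" → "nnkkeett" ✓)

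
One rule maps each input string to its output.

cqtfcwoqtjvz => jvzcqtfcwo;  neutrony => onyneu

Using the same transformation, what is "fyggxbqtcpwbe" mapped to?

What's happening: move the last 3 characters to the front (rotate right by 3), then delete the last 2 characters.
For "fyggxbqtcpwbe" the result is "wbefyggxbqt".

wbefyggxbqt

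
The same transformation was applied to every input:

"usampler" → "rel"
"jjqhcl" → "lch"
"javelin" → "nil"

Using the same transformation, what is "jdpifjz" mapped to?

zjf

Each output is the input with this applied: reverse the string, then keep only the first 3 characters.
Starting from "jdpifjz": after the first operation, "zjfipdj"; after the second, "zjf".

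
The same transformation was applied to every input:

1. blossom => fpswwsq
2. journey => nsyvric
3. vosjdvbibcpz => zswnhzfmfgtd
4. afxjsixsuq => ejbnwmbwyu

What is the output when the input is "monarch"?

The rule is to shift every letter 4 places forward in the alphabet (wrapping around).
Doing the same to "monarch": "qsrevgl".

qsrevgl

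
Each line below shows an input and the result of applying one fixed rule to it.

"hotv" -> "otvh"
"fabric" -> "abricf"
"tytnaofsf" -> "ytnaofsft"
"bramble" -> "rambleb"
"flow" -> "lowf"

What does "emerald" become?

Each output is the input with this applied: move the first character to the end.
For "emerald" the result is "meralde".

meralde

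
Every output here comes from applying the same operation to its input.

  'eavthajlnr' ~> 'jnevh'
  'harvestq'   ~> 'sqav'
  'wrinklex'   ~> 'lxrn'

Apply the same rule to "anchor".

What's happening: swap the front and back halves of the string, then keep every other character starting from the second (positions 2nd, 4th, 6th, ...).
On "anchor": the first step gives "horanc", and the second then gives "oac".

oac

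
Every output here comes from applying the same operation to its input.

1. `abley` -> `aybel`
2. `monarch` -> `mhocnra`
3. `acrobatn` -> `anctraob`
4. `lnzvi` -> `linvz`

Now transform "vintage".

veignat

In each case the input is transformed by: take characters alternately from the front and the back (1st, last, 2nd, 2nd-last, ...).
So "vintage" becomes "veignat".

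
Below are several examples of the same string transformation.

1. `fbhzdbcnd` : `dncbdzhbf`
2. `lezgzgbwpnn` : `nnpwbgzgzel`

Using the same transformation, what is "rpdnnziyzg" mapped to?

The pattern: reverse the string.
So "rpdnnziyzg" becomes "gzyiznndpr".

gzyiznndpr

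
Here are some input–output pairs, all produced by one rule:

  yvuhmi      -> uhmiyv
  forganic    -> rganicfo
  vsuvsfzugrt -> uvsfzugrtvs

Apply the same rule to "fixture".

Each output is the input with this applied: move the first 2 characters to the end (rotate left by 2).
Applying that to "fixture" gives "xturefi".

xturefi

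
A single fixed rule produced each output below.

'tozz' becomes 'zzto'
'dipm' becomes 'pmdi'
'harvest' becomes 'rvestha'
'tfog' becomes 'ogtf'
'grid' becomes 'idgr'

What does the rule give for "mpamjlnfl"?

Each output is the input with this applied: move the first 2 characters to the end (rotate left by 2).
Doing the same to "mpamjlnfl": "amjlnflmp".

amjlnflmp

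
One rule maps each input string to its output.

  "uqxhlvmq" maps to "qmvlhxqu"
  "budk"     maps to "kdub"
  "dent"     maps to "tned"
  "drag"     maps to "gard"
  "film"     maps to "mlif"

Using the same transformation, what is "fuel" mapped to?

leuf

In each case the input is transformed by: reverse the string.
For "fuel" the result is "leuf".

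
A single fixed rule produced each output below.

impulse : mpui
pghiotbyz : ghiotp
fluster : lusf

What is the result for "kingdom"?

ingk

What's happening: delete the last 3 characters, then move the first character to the end.
Working it through for "kingdom": intermediate "king", final "ingk".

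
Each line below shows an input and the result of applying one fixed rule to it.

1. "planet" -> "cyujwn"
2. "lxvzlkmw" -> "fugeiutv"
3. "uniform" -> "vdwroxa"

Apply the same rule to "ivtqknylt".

crecztwhu

Rule — move the last character to the front, then shift every letter 9 places forward in the alphabet (wrapping around).
Applying both steps to "ivtqknylt": "tivtqknyl", then "crecztwhu".
(Check on "lxvzlkmw": → "wlxvzlkm" → "fugeiutv" ✓)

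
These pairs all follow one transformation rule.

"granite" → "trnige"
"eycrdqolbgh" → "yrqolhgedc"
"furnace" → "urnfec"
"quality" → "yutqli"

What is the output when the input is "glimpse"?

spmlig

Looking at the pairs, the operation is to sort the characters into reverse alphabetical order, then delete the last character.
For "glimpse", step one produces "spmlige"; step two turns that into "spmlig".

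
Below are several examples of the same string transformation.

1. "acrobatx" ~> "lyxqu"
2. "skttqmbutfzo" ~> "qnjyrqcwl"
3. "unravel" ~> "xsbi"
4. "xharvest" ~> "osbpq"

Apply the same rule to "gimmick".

jfzh

Each output is the input with this applied: delete the first 3 characters, then shift every letter 3 places backward in the alphabet (wrapping around).
For "gimmick", step one produces "mick"; step two turns that into "jfzh".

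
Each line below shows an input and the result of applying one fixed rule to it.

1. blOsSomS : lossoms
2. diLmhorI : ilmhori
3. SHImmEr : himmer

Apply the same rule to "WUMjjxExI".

Rule — delete the first character, then convert every letter to lowercase.
For "WUMjjxExI" the result is "umjjxexi".

umjjxexi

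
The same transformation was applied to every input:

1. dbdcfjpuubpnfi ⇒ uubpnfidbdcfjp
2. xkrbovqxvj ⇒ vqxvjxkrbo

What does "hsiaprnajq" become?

Looking at the pairs, the operation is to swap the front and back halves of the string.
Applying that to "hsiaprnajq" gives "rnajqhsiap".

rnajqhsiap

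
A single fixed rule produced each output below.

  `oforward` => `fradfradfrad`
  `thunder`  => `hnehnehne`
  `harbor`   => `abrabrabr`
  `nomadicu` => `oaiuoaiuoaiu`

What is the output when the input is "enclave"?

Rule — keep every other character starting from the second (positions 2nd, 4th, 6th, ...), then write the whole string 3 times in a row.
On "enclave" that produces "nlvnlvnlv".

nlvnlvnlv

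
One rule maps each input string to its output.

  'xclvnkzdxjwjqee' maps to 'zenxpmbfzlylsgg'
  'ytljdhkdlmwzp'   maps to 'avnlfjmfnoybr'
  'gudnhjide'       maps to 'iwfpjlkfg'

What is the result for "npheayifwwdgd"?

What's happening: shift every letter 2 places forward in the alphabet (wrapping around).
"npheayifwwdgd" → "prjgcakhyyfif".

prjgcakhyyfif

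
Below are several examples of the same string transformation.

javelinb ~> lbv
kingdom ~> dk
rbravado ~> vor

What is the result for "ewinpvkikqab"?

The pattern: move the first 3 characters to the end (rotate left by 3), then keep one character in every 3, starting at position 2 (positions 2nd, 5th, 8th, ...).
"ewinpvkikqab" → "npvkikqabewi" → "piaw".

piaw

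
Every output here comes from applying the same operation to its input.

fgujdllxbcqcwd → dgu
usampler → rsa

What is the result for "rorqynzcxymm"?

mor

The rule is to swap the first and last characters, then keep only the first 3 characters.
Applying that to "rorqynzcxymm" gives "mor".
(Check on "fgujdllxbcqcwd": → "dgujdllxbcqcwf" → "dgu" ✓)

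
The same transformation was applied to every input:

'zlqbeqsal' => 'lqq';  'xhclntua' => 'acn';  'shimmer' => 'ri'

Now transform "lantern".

The transformation: take characters alternately from the front and the back (1st, last, 2nd, 2nd-last, ...), then keep one character in every 3, starting at position 2 (positions 2nd, 5th, 8th, ...).
Working it through for "lantern": intermediate "lnarnet", final "nn".
(Check on "zlqbeqsal": → "zllaqsbqe" → "lqq" ✓)

nn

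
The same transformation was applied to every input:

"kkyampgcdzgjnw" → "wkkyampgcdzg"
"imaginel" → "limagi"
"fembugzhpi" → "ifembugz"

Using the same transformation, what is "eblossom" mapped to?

meblos

Rule — move the last character to the front, then delete the last 2 characters.
Starting from "eblossom": after the first operation, "meblosso"; after the second, "meblos".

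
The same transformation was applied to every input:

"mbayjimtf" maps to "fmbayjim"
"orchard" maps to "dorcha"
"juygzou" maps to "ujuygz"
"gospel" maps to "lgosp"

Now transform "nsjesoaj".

The pattern: move the last 2 characters to the front (rotate right by 2), then delete the first character.
"nsjesoaj" → "ajnsjeso" → "jnsjeso".

jnsjeso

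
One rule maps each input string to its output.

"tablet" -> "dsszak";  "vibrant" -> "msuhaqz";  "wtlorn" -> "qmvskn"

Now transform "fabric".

In each case the input is transformed by: move the last 2 characters to the front (rotate right by 2), then shift every letter 1 place backward in the alphabet (wrapping around).
Applying both steps to "fabric": "icfabr", then "hbezaq".

hbezaq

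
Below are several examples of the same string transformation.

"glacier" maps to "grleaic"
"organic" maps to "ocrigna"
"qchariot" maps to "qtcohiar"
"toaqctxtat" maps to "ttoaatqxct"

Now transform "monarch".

The pattern: take characters alternately from the front and the back (1st, last, 2nd, 2nd-last, ...).
So "monarch" becomes "mhocnra".

mhocnra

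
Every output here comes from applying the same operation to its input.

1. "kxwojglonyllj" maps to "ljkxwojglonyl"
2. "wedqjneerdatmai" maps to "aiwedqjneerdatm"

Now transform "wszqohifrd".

rdwszqohif

In each case the input is transformed by: move the last 2 characters to the front (rotate right by 2).
Applying that to "wszqohifrd" gives "rdwszqohif".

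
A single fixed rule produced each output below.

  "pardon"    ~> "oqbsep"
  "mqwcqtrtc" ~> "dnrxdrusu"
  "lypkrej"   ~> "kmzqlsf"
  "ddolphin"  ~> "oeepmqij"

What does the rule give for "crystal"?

mdsztub

What's happening: shift every letter 1 place forward in the alphabet (wrapping around), then move the last character to the front.
Applying both steps to "crystal": "dsztubm", then "mdsztub".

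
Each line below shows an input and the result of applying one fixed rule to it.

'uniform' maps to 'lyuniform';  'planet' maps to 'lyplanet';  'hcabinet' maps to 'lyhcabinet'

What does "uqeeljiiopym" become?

In each case the input is transformed by: prepend "ly".
Applying that to "uqeeljiiopym" gives "lyuqeeljiiopym".

lyuqeeljiiopym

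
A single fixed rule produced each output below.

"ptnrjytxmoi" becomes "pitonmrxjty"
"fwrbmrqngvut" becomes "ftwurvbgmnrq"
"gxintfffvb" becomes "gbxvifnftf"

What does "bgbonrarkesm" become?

bmgsbeoknrra

In each case the input is transformed by: take characters alternately from the front and the back (1st, last, 2nd, 2nd-last, ...).
For "bgbonrarkesm" the result is "bmgsbeoknrra".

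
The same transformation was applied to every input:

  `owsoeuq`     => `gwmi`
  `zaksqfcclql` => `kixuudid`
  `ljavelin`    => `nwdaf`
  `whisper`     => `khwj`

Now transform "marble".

tdw

Rule — delete the first 3 characters, then shift every letter 8 places backward in the alphabet (wrapping around).
Working it through for "marble": intermediate "ble", final "tdw".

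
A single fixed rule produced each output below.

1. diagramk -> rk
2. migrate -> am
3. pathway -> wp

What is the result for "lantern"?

el

Each output is the input with this applied: move the first 2 characters to the end (rotate left by 2), then keep one character in every 3, starting at position 3 (positions 3rd, 6th, 9th, ...).
Starting from "lantern": after the first operation, "nternla"; after the second, "el".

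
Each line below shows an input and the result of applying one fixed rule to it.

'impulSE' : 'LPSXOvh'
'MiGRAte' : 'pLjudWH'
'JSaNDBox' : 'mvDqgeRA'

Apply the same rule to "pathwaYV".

SDWKZDby

The transformation: flip the case of every letter, then shift every letter 3 places forward in the alphabet (wrapping around).
On "pathwaYV": the first step gives "PATHWAyv", and the second then gives "SDWKZDby".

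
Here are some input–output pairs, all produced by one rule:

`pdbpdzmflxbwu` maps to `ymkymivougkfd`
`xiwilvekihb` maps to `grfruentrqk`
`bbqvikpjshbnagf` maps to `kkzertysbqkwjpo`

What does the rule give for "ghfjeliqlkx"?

In each case the input is transformed by: shift every letter 9 places forward in the alphabet (wrapping around).
Applying that to "ghfjeliqlkx" gives "pqosnurzutg".

pqosnurzutg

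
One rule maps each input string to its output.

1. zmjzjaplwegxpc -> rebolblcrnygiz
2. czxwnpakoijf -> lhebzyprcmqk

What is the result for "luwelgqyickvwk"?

Looking at the pairs, the operation is to shift every letter 2 places forward in the alphabet (wrapping around), then move the last 2 characters to the front (rotate right by 2).
Starting from "luwelgqyickvwk": after the first operation, "nwygnisakemxym"; after the second, "ymnwygnisakemx".

ymnwygnisakemx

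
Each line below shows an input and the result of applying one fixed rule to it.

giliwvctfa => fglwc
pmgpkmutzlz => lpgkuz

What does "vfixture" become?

The pattern: move the last 2 characters to the front (rotate right by 2), then keep every other character starting from the first (positions 1st, 3rd, 5th, ...).
"vfixture" → "rvit".

rvit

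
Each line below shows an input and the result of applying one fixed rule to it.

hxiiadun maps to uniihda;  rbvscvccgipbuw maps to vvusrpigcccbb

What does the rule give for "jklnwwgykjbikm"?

The pattern: sort the characters into reverse alphabetical order, then delete the first character.
Starting from "jklnwwgykjbikm": after the first operation, "ywwnmlkkkjjigb"; after the second, "wwnmlkkkjjigb".
(Check on "rbvscvccgipbuw": → "wvvusrpigcccbb" → "vvusrpigcccbb" ✓)

wwnmlkkkjjigb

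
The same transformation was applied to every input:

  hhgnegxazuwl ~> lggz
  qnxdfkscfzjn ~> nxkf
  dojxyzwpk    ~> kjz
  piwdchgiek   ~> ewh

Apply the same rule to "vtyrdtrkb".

The transformation: keep one character in every 3, starting at position 3 (positions 3rd, 6th, 9th, ...), then move the last character to the front.
Applying both steps to "vtyrdtrkb": "ytb", then "byt".

byt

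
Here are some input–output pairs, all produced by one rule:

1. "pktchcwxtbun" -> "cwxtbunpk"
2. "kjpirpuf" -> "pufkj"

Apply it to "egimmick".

ickeg

Each output is the input with this applied: move the first 2 characters to the end (rotate left by 2), then delete the first 3 characters.
On "egimmick" that produces "ickeg".
(Check on "kjpirpuf": → "pirpufkj" → "pufkj" ✓)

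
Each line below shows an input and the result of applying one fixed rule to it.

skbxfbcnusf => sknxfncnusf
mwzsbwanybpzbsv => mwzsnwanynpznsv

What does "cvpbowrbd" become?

The transformation: replace every "b" with "n".
"cvpbowrbd" → "cvpnowrnd".

cvpnowrnd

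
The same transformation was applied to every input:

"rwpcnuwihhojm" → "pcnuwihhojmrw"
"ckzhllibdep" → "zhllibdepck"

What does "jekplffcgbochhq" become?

The transformation: move the first 2 characters to the end (rotate left by 2).
"jekplffcgbochhq" → "kplffcgbochhqje".

kplffcgbochhqje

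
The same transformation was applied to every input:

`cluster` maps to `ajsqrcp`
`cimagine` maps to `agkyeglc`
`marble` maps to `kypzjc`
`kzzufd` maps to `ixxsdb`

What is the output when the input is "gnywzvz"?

elwuxtx

Each output is the input with this applied: shift every letter 2 places backward in the alphabet (wrapping around).
Doing the same to "gnywzvz": "elwuxtx".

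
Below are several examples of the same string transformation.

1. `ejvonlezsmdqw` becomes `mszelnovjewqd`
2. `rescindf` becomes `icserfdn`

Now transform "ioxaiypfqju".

The transformation: move the last 3 characters to the front (rotate right by 3), then reverse the string.
On "ioxaiypfqju": the first step gives "qjuioxaiypf", and the second then gives "fpyiaxoiujq".

fpyiaxoiujq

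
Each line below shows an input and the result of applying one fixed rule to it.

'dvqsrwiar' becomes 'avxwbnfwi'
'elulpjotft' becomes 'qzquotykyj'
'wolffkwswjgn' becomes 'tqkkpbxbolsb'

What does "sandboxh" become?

Each output is the input with this applied: shift every letter 5 places forward in the alphabet (wrapping around), then move the first character to the end.
"sandboxh" → "xfsigtcm" → "fsigtcmx".

fsigtcmx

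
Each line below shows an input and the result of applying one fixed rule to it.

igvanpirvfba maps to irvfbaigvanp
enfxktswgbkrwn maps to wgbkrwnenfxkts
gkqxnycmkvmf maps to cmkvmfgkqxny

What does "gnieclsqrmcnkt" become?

Each output is the input with this applied: swap the front and back halves of the string.
Applying that to "gnieclsqrmcnkt" gives "qrmcnktgniecls".

qrmcnktgniecls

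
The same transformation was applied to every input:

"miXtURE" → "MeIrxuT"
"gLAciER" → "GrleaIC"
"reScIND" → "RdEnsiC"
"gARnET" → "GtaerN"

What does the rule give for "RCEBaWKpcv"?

The pattern: flip the case of every letter, then take characters alternately from the front and the back (1st, last, 2nd, 2nd-last, ...).
Starting from "RCEBaWKpcv": after the first operation, "rcebAwkPCV"; after the second, "rVcCePbkAw".

rVcCePbkAw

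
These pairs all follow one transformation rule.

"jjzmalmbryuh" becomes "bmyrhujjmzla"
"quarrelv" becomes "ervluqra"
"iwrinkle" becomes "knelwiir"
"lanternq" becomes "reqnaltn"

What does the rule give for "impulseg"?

The rule is to swap the front and back halves of the string, then swap each adjacent pair of characters (1↔2, 3↔4, ...).
"impulseg" → "lsegimpu" → "slgemiup".
(Check on "quarrelv": → "relvquar" → "ervluqra" ✓)

slgemiup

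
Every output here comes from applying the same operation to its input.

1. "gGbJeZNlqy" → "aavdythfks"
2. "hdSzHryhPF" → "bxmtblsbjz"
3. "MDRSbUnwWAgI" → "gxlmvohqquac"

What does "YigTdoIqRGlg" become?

scanxicklafa

What's happening: shift every letter 6 places backward in the alphabet (wrapping around), then convert every letter to lowercase.
Starting from "YigTdoIqRGlg": after the first operation, "ScaNxiCkLAfa"; after the second, "scanxicklafa".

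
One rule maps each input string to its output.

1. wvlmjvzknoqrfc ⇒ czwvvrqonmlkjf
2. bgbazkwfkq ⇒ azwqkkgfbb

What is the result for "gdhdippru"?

durppihgd

In each case the input is transformed by: sort the characters into reverse alphabetical order, then move the last character to the front.
"gdhdippru" → "urppihgdd" → "durppihgd".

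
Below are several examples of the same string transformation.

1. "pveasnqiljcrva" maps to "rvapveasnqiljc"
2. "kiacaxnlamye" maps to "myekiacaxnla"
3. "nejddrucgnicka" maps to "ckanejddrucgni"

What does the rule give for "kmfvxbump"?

umpkmfvxb

The rule is to move the last 3 characters to the front (rotate right by 3).
Applying that to "kmfvxbump" gives "umpkmfvxb".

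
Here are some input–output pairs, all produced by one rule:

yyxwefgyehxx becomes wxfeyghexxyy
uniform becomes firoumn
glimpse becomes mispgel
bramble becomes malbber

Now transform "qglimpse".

ilpmesgq

The rule is to move the first 2 characters to the end (rotate left by 2), then swap each adjacent pair of characters (1↔2, 3↔4, ...).
"qglimpse" → "ilpmesgq".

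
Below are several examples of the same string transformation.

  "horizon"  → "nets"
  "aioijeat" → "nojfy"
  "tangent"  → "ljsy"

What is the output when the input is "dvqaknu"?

fpsz

The pattern: shift every letter 5 places forward in the alphabet (wrapping around), then delete the first 3 characters.
For "dvqaknu", step one produces "iavfpsz"; step two turns that into "fpsz".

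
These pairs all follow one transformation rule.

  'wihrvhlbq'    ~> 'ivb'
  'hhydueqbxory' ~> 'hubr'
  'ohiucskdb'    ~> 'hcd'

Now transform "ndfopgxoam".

Each output is the input with this applied: keep one character in every 3, starting at position 2 (positions 2nd, 5th, 8th, ...).
Doing the same to "ndfopgxoam": "dpo".

dpo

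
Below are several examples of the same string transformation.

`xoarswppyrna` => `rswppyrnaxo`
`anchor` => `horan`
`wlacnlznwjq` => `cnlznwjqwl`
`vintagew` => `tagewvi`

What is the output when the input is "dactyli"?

Rule — move the first 3 characters to the end (rotate left by 3), then delete the last character.
Applying both steps to "dactyli": "tylidac", then "tylida".

tylida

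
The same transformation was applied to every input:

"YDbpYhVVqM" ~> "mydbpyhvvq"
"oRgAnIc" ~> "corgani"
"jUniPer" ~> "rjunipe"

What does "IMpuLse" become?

Rule — move the last character to the front, then convert every letter to lowercase.
Working it through for "IMpuLse": intermediate "eIMpuLs", final "eimpuls".

eimpuls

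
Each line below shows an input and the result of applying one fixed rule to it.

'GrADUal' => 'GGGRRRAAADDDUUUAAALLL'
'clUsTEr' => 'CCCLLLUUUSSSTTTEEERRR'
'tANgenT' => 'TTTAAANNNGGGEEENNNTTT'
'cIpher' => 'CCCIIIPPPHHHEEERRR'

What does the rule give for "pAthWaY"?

PPPAAATTTHHHWWWAAAYYY

In each case the input is transformed by: repeat every character 3 times, then convert every letter to uppercase.
On "pAthWaY": the first step gives "pppAAAttthhhWWWaaaYYY", and the second then gives "PPPAAATTTHHHWWWAAAYYY".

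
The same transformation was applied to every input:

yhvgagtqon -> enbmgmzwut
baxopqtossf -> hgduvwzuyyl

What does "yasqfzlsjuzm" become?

Each output is the input with this applied: shift every letter 6 places forward in the alphabet (wrapping around).
So "yasqfzlsjuzm" becomes "egywlfrypafs".

egywlfrypafs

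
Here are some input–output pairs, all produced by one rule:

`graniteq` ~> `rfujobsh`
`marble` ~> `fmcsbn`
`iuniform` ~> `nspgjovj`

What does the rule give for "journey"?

The pattern: shift every letter 1 place forward in the alphabet (wrapping around), then reverse the string.
"journey" → "kpvsofz" → "zfosvpk".

zfosvpk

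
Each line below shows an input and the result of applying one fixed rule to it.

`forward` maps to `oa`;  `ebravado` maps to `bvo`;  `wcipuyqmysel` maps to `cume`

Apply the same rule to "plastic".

Each output is the input with this applied: keep one character in every 3, starting at position 2 (positions 2nd, 5th, 8th, ...).
Applying that to "plastic" gives "lt".

lt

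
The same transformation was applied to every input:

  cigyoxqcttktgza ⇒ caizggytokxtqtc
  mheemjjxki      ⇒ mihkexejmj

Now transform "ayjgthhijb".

abyjjighth

The pattern: take characters alternately from the front and the back (1st, last, 2nd, 2nd-last, ...).
Applying that to "ayjgthhijb" gives "abyjjighth".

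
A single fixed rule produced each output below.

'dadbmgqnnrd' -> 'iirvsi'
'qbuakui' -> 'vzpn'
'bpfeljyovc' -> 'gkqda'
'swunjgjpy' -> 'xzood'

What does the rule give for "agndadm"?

fsfr

Each output is the input with this applied: keep every other character starting from the first (positions 1st, 3rd, 5th, ...), then shift every letter 5 places forward in the alphabet (wrapping around).
On "agndadm": the first step gives "anam", and the second then gives "fsfr".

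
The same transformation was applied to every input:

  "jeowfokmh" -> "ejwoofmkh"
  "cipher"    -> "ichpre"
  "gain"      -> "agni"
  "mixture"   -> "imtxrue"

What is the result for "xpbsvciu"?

What's happening: swap each adjacent pair of characters (1↔2, 3↔4, ...).
On "xpbsvciu" that produces "pxsbcvui".

pxsbcvui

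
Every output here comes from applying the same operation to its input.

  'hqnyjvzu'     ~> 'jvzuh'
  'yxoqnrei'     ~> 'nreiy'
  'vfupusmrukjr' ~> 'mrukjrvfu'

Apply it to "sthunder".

nders

Looking at the pairs, the operation is to swap the front and back halves of the string, then delete the last 3 characters.
Working it through for "sthunder": intermediate "ndersthu", final "nders".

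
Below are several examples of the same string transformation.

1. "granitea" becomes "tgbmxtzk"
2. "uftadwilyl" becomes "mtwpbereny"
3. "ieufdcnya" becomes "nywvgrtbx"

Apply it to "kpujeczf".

Each output is the input with this applied: shift every letter 7 places backward in the alphabet (wrapping around), then move the first 2 characters to the end (rotate left by 2).
Applying that to "kpujeczf" gives "ncxvsydi".
(Check on "granitea": → "zktgbmxt" → "tgbmxtzk" ✓)

ncxvsydi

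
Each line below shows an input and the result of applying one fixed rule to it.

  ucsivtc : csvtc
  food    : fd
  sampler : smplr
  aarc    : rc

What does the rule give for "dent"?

dnt

Each output is the input with this applied: remove every vowel.
For "dent" the result is "dnt".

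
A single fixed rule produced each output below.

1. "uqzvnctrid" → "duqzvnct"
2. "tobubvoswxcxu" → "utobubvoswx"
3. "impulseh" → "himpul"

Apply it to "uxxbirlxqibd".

duxxbirlxq

What's happening: move the last 3 characters to the front (rotate right by 3), then delete the first 2 characters.
"uxxbirlxqibd" → "ibduxxbirlxq" → "duxxbirlxq".
(Check on "tobubvoswxcxu": → "cxutobubvoswx" → "utobubvoswx" ✓)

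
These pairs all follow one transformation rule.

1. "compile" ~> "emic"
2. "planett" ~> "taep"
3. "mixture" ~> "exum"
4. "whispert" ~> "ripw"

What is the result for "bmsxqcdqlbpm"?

Looking at the pairs, the operation is to keep every other character starting from the first (positions 1st, 3rd, 5th, ...), then swap the first and last characters.
So "bmsxqcdqlbpm" becomes "psqdlb".

psqdlb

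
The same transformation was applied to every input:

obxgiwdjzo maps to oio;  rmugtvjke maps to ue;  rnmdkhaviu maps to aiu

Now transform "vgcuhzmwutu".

The rule is to keep only the vowels.
So "vgcuhzmwutu" becomes "uuu".

uuu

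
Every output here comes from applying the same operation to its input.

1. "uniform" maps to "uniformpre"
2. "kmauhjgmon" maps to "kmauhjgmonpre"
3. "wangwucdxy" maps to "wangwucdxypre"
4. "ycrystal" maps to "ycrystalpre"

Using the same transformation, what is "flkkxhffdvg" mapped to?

Rule — append "pre".
Doing the same to "flkkxhffdvg": "flkkxhffdvgpre".

flkkxhffdvgpre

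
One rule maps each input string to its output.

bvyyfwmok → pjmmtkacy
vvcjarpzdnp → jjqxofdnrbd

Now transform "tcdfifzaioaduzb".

In each case the input is transformed by: shift every letter 12 places backward in the alphabet (wrapping around).
So "tcdfifzaioaduzb" becomes "hqrtwtnowcorinp".

hqrtwtnowcorinp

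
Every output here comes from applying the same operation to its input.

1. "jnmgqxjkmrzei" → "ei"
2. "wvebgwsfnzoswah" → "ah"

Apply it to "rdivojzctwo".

wo

In each case the input is transformed by: keep only the last 2 characters.
For "rdivojzctwo" the result is "wo".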